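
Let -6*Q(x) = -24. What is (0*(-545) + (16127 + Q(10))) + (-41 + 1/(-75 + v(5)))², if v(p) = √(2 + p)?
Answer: 140553886655/7890481 + 230413*√7/15780962 ≈ 17813.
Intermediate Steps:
Q(x) = 4 (Q(x) = -⅙*(-24) = 4)
(0*(-545) + (16127 + Q(10))) + (-41 + 1/(-75 + v(5)))² = (0*(-545) + (16127 + 4)) + (-41 + 1/(-75 + √(2 + 5)))² = (0 + 16131) + (-41 + 1/(-75 + √7))² = 16131 + (-41 + 1/(-75 + √7))²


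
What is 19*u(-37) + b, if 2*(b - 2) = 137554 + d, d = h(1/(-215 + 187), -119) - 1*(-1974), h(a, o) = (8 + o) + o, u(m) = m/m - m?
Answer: 70373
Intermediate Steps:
u(m) = 1 - m
h(a, o) = 8 + 2*o
d = 1744 (d = (8 + 2*(-119)) - 1*(-1974) = (8 - 238) + 1974 = -230 + 1974 = 1744)
b = 69651 (b = 2 + (137554 + 1744)/2 = 2 + (½)*139298 = 2 + 69649 = 69651)
19*u(-37) + b = 19*(1 - 1*(-37)) + 69651 = 19*(1 + 37) + 69651 = 19*38 + 69651 = 722 + 69651 = 70373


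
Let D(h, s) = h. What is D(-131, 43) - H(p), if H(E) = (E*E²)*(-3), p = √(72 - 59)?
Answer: -131 + 39*√13 ≈ 9.6165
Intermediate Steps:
p = √13 ≈ 3.6056
H(E) = -3*E³ (H(E) = E³*(-3) = -3*E³)
D(-131, 43) - H(p) = -131 - (-3)*(√13)³ = -131 - (-3)*13*√13 = -131 - (-39)*√13 = -131 + 39*√13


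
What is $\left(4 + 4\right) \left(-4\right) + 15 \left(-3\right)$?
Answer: $-77$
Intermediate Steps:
$\left(4 + 4\right) \left(-4\right) + 15 \left(-3\right) = 8 \left(-4\right) - 45 = -32 - 45 = -77$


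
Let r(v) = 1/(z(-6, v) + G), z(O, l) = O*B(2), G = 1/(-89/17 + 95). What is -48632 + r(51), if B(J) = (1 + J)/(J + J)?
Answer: -166565363/3425 ≈ -48632.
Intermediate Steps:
B(J) = (1 + J)/(2*J) (B(J) = (1 + J)/((2*J)) = (1 + J)*(1/(2*J)) = (1 + J)/(2*J))
G = 17/1526 (G = 1/(-89*1/17 + 95) = 1/(-89/17 + 95) = 1/(1526/17) = 17/1526 ≈ 0.011140)
z(O, l) = 3*O/4 (z(O, l) = O*((½)*(1 + 2)/2) = O*((½)*(½)*3) = O*(¾) = 3*O/4)
r(v) = -763/3425 (r(v) = 1/((¾)*(-6) + 17/1526) = 1/(-9/2 + 17/1526) = 1/(-3425/763) = -763/3425)
-48632 + r(51) = -48632 - 763/3425 = -166565363/3425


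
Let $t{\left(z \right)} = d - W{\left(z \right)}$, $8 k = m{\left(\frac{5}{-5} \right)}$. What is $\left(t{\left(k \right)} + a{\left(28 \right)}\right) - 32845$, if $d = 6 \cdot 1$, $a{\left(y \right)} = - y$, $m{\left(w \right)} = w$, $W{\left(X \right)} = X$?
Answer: $- \frac{262935}{8} \approx -32867.0$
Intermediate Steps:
$k = - \frac{1}{8}$ ($k = \frac{5 \frac{1}{-5}}{8} = \frac{5 \left(- \frac{1}{5}\right)}{8} = \frac{1}{8} \left(-1\right) = - \frac{1}{8} \approx -0.125$)
$d = 6$
$t{\left(z \right)} = 6 - z$
$\left(t{\left(k \right)} + a{\left(28 \right)}\right) - 32845 = \left(\left(6 - - \frac{1}{8}\right) - 28\right) - 32845 = \left(\left(6 + \frac{1}{8}\right) - 28\right) - 32845 = \left(\frac{49}{8} - 28\right) - 32845 = - \frac{175}{8} - 32845 = - \frac{262935}{8}$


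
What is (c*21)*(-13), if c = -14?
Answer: 3822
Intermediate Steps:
(c*21)*(-13) = -14*21*(-13) = -294*(-13) = 3822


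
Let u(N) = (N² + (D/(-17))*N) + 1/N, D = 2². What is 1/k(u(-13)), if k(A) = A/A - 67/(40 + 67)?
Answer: 107/40 ≈ 2.6750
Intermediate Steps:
D = 4
u(N) = 1/N + N² - 4*N/17 (u(N) = (N² + (4/(-17))*N) + 1/N = (N² + (4*(-1/17))*N) + 1/N = (N² - 4*N/17) + 1/N = 1/N + N² - 4*N/17)
k(A) = 40/107 (k(A) = 1 - 67/107 = 40/107)
1/k(u(-13)) = 1/(40/107) = 107/40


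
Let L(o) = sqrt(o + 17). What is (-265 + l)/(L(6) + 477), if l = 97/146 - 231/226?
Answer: -522061236/938348497 + 1094468*sqrt(23)/938348497 ≈ -0.55077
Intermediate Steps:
l = -2951/8249 (l = 97*(1/146) - 231*1/226 = 97/146 - 231/226 = -2951/8249 ≈ -0.35774)
L(o) = sqrt(17 + o)
(-265 + l)/(L(6) + 477) = (-265 - 2951/8249)/(sqrt(17 + 6) + 477) = -2188936/(8249*(sqrt(23) + 477)) = -2188936/(8249*(477 + sqrt(23)))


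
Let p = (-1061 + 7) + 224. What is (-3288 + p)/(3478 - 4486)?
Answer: 2059/504 ≈ 4.0853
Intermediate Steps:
p = -830 (p = -1054 + 224 = -830)
(-3288 + p)/(3478 - 4486) = (-3288 - 830)/(3478 - 4486) = -4118/(-1008) = -4118*(-1/1008) = 2059/504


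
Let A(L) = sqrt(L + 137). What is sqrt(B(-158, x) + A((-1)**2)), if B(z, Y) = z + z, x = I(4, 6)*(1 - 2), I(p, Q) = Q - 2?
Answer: sqrt(-316 + sqrt(138)) ≈ 17.443*I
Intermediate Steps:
A(L) = sqrt(137 + L)
I(p, Q) = -2 + Q
x = -4 (x = (-2 + 6)*(1 - 2) = 4*(-1) = -4)
B(z, Y) = 2*z
sqrt(B(-158, x) + A((-1)**2)) = sqrt(2*(-158) + sqrt(137 + (-1)**2)) = sqrt(-316 + sqrt(137 + 1)) = sqrt(-316 + sqrt(138))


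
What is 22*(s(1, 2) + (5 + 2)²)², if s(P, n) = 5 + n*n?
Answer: 74008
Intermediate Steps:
s(P, n) = 5 + n²
22*(s(1, 2) + (5 + 2)²)² = 22*((5 + 2²) + (5 + 2)²)² = 22*((5 + 4) + 7²)² = 22*(9 + 49)² = 22*58² = 22*3364 = 74008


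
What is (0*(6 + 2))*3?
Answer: 0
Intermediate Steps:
(0*(6 + 2))*3 = (0*8)*3 = 0*3 = 0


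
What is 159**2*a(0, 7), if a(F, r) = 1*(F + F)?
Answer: 0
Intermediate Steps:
a(F, r) = 2*F (a(F, r) = 1*(2*F) = 2*F)
159**2*a(0, 7) = 159**2*(2*0) = 25281*0 = 0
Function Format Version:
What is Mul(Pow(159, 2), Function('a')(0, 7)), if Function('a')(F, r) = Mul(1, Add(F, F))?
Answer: 0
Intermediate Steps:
Function('a')(F, r) = Mul(2, F) (Function('a')(F, r) = Mul(1, Mul(2, F)) = Mul(2, F))
Mul(Pow(159, 2), Function('a')(0, 7)) = Mul(Pow(159, 2), Mul(2, 0)) = Mul(25281, 0) = 0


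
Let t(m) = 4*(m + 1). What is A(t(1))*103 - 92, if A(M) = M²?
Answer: 6500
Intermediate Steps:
t(m) = 4 + 4*m (t(m) = 4*(1 + m) = 4 + 4*m)
A(t(1))*103 - 92 = (4 + 4*1)²*103 - 92 = (4 + 4)²*103 - 92 = 8²*103 - 92 = 64*103 - 92 = 6592 - 92 = 6500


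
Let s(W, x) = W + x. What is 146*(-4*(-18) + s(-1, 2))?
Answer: 10658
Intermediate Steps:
146*(-4*(-18) + s(-1, 2)) = 146*(-4*(-18) + (-1 + 2)) = 146*(72 + 1) = 146*73 = 10658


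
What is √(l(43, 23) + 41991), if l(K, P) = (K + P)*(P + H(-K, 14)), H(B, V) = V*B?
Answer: √3777 ≈ 61.457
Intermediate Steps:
H(B, V) = B*V
l(K, P) = (K + P)*(P - 14*K) (l(K, P) = (K + P)*(P - K*14) = (K + P)*(P - 14*K))
√(l(43, 23) + 41991) = √((23² - 14*43² - 13*43*23) + 41991) = √((529 - 14*1849 - 12857) + 41991) = √((529 - 25886 - 12857) + 41991) = √(-38214 + 41991) = √3777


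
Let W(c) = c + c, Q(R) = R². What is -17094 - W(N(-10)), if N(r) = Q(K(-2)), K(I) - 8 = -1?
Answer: -17192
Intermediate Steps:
K(I) = 7 (K(I) = 8 - 1 = 7)
N(r) = 49 (N(r) = 7² = 49)
W(c) = 2*c
-17094 - W(N(-10)) = -17094 - 2*49 = -17094 - 1*98 = -17094 - 98 = -17192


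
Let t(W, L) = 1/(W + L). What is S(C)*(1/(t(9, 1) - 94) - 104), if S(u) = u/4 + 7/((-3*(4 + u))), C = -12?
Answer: 3174145/11268 ≈ 281.70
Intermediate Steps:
S(u) = 7/(-12 - 3*u) + u/4 (S(u) = u*(¼) + 7/(-12 - 3*u) = u/4 + 7/(-12 - 3*u) = 7/(-12 - 3*u) + u/4)
t(W, L) = 1/(L + W)
S(C)*(1/(t(9, 1) - 94) - 104) = ((-7/3 - 12 + (¼)*(-12)²)/(4 - 12))*(1/(1/(1 + 9) - 94) - 104) = ((-7/3 - 12 + (¼)*144)/(-8))*(1/(1/10 - 94) - 104) = (-(-7/3 - 12 + 36)/8)*(1/(⅒ - 94) - 104) = (-⅛*65/3)*(1/(-939/10) - 104) = -65*(-10/939 - 104)/24 = -65/24*(-97666/939) = 3174145/11268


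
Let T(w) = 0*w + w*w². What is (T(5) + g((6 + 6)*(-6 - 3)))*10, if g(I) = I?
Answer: 170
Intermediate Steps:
T(w) = w³ (T(w) = 0 + w³ = w³)
(T(5) + g((6 + 6)*(-6 - 3)))*10 = (5³ + (6 + 6)*(-6 - 3))*10 = (125 + 12*(-9))*10 = (125 - 108)*10 = 17*10 = 170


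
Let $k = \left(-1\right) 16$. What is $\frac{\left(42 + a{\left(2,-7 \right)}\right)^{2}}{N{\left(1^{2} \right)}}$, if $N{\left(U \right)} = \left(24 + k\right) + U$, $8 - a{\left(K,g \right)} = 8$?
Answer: $196$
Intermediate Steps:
$k = -16$
$a{\left(K,g \right)} = 0$ ($a{\left(K,g \right)} = 8 - 8 = 0$)
$N{\left(U \right)} = 8 + U$ ($N{\left(U \right)} = \left(24 - 16\right) + U = 8 + U$)
$\frac{\left(42 + a{\left(2,-7 \right)}\right)^{2}}{N{\left(1^{2} \right)}} = \frac{\left(42 + 0\right)^{2}}{8 + 1^{2}} = \frac{42^{2}}{8 + 1} = \frac{1764}{9} = 1764 \cdot \frac{1}{9} = 196$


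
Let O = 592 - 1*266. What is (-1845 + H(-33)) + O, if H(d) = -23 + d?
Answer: -1575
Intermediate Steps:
O = 326 (O = 592 - 266 = 326)
(-1845 + H(-33)) + O = (-1845 + (-23 - 33)) + 326 = (-1845 - 56) + 326 = -1901 + 326 = -1575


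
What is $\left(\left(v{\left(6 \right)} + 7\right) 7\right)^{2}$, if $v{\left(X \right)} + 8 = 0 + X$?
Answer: $1225$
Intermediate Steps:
$v{\left(X \right)} = -8 + X$ ($v{\left(X \right)} = -8 + \left(0 + X\right) = -8 + X$)
$\left(\left(v{\left(6 \right)} + 7\right) 7\right)^{2} = \left(\left(\left(-8 + 6\right) + 7\right) 7\right)^{2} = \left(\left(-2 + 7\right) 7\right)^{2} = \left(5 \cdot 7\right)^{2} = 35^{2} = 1225$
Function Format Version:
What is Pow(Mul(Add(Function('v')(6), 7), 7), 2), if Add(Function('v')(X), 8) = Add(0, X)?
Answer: 1225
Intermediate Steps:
Function('v')(X) = Add(-8, X) (Function('v')(X) = Add(-8, Add(0, X)) = Add(-8, X))
Pow(Mul(Add(Function('v')(6), 7), 7), 2) = Pow(Mul(Add(Add(-8, 6), 7), 7), 2) = Pow(Mul(Add(-2, 7), 7), 2) = Pow(Mul(5, 7), 2) = Pow(35, 2) = 1225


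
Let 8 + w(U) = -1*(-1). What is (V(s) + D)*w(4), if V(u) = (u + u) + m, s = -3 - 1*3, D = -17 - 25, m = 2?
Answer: 364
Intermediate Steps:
D = -42
w(U) = -7 (w(U) = -8 - 1*(-1) = -8 + 1 = -7)
s = -6 (s = -3 - 3 = -6)
V(u) = 2 + 2*u (V(u) = (u + u) + 2 = 2*u + 2 = 2 + 2*u)
(V(s) + D)*w(4) = ((2 + 2*(-6)) - 42)*(-7) = ((2 - 12) - 42)*(-7) = (-10 - 42)*(-7) = -52*(-7) = 364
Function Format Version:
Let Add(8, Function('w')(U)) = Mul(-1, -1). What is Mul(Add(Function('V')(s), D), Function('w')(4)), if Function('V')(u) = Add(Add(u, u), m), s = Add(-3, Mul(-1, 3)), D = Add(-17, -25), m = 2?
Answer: 364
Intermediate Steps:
D = -42
Function('w')(U) = -7 (Function('w')(U) = Add(-8, Mul(-1, -1)) = Add(-8, 1) = -7)
s = -6 (s = Add(-3, -3) = -6)
Function('V')(u) = Add(2, Mul(2, u)) (Function('V')(u) = Add(Add(u, u), 2) = Add(Mul(2, u), 2) = Add(2, Mul(2, u)))
Mul(Add(Function('V')(s), D), Function('w')(4)) = Mul(Add(Add(2, Mul(2, -6)), -42), -7) = Mul(Add(Add(2, -12), -42), -7) = Mul(Add(-10, -42), -7) = Mul(-52, -7) = 364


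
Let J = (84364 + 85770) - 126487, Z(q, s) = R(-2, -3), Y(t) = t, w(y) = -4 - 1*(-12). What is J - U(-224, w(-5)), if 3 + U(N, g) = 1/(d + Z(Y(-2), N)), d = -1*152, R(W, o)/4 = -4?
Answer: 7333201/168 ≈ 43650.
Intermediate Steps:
w(y) = 8 (w(y) = -4 + 12 = 8)
R(W, o) = -16 (R(W, o) = 4*(-4) = -16)
d = -152
Z(q, s) = -16
J = 43647 (J = 170134 - 126487 = 43647)
U(N, g) = -505/168 (U(N, g) = -3 + 1/(-152 - 16) = -3 + 1/(-168) = -3 - 1/168 = -505/168)
J - U(-224, w(-5)) = 43647 - 1*(-505/168) = 43647 + 505/168 = 7333201/168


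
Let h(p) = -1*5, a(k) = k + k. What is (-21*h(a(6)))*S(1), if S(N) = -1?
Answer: -105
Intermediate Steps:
a(k) = 2*k
h(p) = -5
(-21*h(a(6)))*S(1) = -21*(-5)*(-1) = 105*(-1) = -105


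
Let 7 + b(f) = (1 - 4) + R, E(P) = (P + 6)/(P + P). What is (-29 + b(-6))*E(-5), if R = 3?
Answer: 18/5 ≈ 3.6000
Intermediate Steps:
E(P) = (6 + P)/(2*P) (E(P) = (6 + P)/((2*P)) = (6 + P)*(1/(2*P)) = (6 + P)/(2*P))
b(f) = -7 (b(f) = -7 + ((1 - 4) + 3) = -7 + (-3 + 3) = -7 + 0 = -7)
(-29 + b(-6))*E(-5) = (-29 - 7)*((½)*(6 - 5)/(-5)) = -18*(-1)/5 = -36*(-⅒) = 18/5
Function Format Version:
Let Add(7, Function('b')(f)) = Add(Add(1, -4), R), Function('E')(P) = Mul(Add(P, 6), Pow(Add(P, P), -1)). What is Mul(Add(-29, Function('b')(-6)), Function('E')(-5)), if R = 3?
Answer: Rational(18, 5) ≈ 3.6000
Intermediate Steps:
Function('E')(P) = Mul(Rational(1, 2), Pow(P, -1), Add(6, P)) (Function('E')(P) = Mul(Add(6, P), Pow(Mul(2, P), -1)) = Mul(Add(6, P), Mul(Rational(1, 2), Pow(P, -1))) = Mul(Rational(1, 2), Pow(P, -1), Add(6, P)))
Function('b')(f) = -7 (Function('b')(f) = Add(-7, Add(Add(1, -4), 3)) = Add(-7, Add(-3, 3)) = Add(-7, 0) = -7)
Mul(Add(-29, Function('b')(-6)), Function('E')(-5)) = Mul(Add(-29, -7), Mul(Rational(1, 2), Pow(-5, -1), Add(6, -5))) = Mul(-36, Mul(Rational(1, 2), Rational(-1, 5), 1)) = Mul(-36, Rational(-1, 10)) = Rational(18, 5)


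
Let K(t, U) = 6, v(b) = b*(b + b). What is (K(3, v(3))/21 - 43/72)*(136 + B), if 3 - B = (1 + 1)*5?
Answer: -6751/168 ≈ -40.185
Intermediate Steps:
v(b) = 2*b² (v(b) = b*(2*b) = 2*b²)
B = -7 (B = 3 - (1 + 1)*5 = 3 - 2*5 = 3 - 1*10 = 3 - 10 = -7)
(K(3, v(3))/21 - 43/72)*(136 + B) = (6/21 - 43/72)*(136 - 7) = (6*(1/21) - 43*1/72)*129 = (2/7 - 43/72)*129 = -157/504*129 = -6751/168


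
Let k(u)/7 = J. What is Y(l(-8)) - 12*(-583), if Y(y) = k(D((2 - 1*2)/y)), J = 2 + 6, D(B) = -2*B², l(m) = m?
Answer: 7052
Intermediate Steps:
J = 8
k(u) = 56 (k(u) = 7*8 = 56)
Y(y) = 56
Y(l(-8)) - 12*(-583) = 56 - 12*(-583) = 56 + 6996 = 7052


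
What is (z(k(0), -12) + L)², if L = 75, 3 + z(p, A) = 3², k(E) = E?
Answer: 6561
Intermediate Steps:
z(p, A) = 6 (z(p, A) = -3 + 3² = -3 + 9 = 6)
(z(k(0), -12) + L)² = (6 + 75)² = 81² = 6561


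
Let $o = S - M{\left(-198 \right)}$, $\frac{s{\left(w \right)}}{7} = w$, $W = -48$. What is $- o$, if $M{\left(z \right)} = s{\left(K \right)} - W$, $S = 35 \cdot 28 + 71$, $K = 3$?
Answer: $-982$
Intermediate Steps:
$s{\left(w \right)} = 7 w$
$S = 1051$ ($S = 980 + 71 = 1051$)
$M{\left(z \right)} = 69$ ($M{\left(z \right)} = 7 \cdot 3 - -48 = 21 + 48 = 69$)
$o = 982$ ($o = 1051 - 69 = 982$)
$- o = \left(-1\right) 982 = -982$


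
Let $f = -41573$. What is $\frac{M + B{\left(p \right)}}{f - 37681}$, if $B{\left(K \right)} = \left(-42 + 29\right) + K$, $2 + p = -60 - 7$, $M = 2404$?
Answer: $- \frac{129}{4403} \approx -0.029298$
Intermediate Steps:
$p = -69$ ($p = -2 - 67 = -69$)
$B{\left(K \right)} = -13 + K$
$\frac{M + B{\left(p \right)}}{f - 37681} = \frac{2404 - 82}{-41573 - 37681} = \frac{2404 - 82}{-79254} = 2322 \left(- \frac{1}{79254}\right) = - \frac{129}{4403}$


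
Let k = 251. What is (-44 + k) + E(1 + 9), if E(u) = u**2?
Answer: 307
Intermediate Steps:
(-44 + k) + E(1 + 9) = (-44 + 251) + (1 + 9)**2 = 207 + 10**2 = 207 + 100 = 307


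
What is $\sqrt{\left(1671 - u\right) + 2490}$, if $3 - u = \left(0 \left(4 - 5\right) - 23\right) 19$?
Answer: $61$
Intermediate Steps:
$u = 440$ ($u = 3 - \left(0 \left(4 - 5\right) - 23\right) 19 = 3 - \left(0 \left(-1\right) - 23\right) 19 = 3 - \left(0 - 23\right) 19 = 3 - \left(-23\right) 19 = 3 - -437 = 3 + 437 = 440$)
$\sqrt{\left(1671 - u\right) + 2490} = \sqrt{\left(1671 - 440\right) + 2490} = \sqrt{1231 + 2490} = \sqrt{3721} = 61$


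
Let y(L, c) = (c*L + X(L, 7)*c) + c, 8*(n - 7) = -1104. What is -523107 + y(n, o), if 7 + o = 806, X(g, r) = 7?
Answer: -621384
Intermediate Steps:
n = -131 (n = 7 + (1/8)*(-1104) = 7 - 138 = -131)
o = 799 (o = -7 + 806 = 799)
y(L, c) = 8*c + L*c (y(L, c) = (c*L + 7*c) + c = (L*c + 7*c) + c = (7*c + L*c) + c = 8*c + L*c)
-523107 + y(n, o) = -523107 + 799*(8 - 131) = -523107 + 799*(-123) = -523107 - 98277 = -621384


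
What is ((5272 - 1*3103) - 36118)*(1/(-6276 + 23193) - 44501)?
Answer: 25557602149784/16917 ≈ 1.5108e+9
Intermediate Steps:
((5272 - 1*3103) - 36118)*(1/(-6276 + 23193) - 44501) = ((5272 - 3103) - 36118)*(1/16917 - 44501) = (2169 - 36118)*(1/16917 - 44501) = -33949*(-752823416/16917) = 25557602149784/16917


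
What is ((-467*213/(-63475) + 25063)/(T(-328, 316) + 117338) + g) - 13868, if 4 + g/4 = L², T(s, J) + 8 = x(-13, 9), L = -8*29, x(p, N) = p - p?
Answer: 750010920842198/3723760875 ≈ 2.0141e+5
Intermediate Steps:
x(p, N) = 0
L = -232
T(s, J) = -8 (T(s, J) = -8 + 0 = -8)
g = 215280 (g = -16 + 4*(-232)² = -16 + 4*53824 = -16 + 215296 = 215280)
((-467*213/(-63475) + 25063)/(T(-328, 316) + 117338) + g) - 13868 = ((-467*213/(-63475) + 25063)/(-8 + 117338) + 215280) - 13868 = ((-99471*(-1/63475) + 25063)/117330 + 215280) - 13868 = ((99471/63475 + 25063)*(1/117330) + 215280) - 13868 = ((1590973396/63475)*(1/117330) + 215280) - 13868 = (795486698/3723760875 + 215280) - 13868 = 801652036656698/3723760875 - 13868 = 750010920842198/3723760875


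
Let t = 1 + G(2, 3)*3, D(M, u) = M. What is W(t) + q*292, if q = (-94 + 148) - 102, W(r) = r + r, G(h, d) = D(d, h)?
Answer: -13996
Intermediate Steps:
G(h, d) = d
t = 10 (t = 1 + 3*3 = 1 + 9 = 10)
W(r) = 2*r
q = -48 (q = 54 - 102 = -48)
W(t) + q*292 = 2*10 - 48*292 = 20 - 14016 = -13996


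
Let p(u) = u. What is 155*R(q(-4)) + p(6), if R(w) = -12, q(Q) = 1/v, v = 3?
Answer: -1854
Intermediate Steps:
q(Q) = ⅓ (q(Q) = 1/3 = ⅓)
155*R(q(-4)) + p(6) = 155*(-12) + 6 = -1860 + 6 = -1854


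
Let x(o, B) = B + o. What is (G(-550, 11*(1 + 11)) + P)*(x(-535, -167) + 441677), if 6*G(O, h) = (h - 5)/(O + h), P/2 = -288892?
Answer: -639009110899025/2508 ≈ -2.5479e+11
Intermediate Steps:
P = -577784 (P = 2*(-288892) = -577784)
G(O, h) = (-5 + h)/(6*(O + h)) (G(O, h) = ((h - 5)/(O + h))/6 = ((-5 + h)/(O + h))/6 = (-5 + h)/(6*(O + h)))
(G(-550, 11*(1 + 11)) + P)*(x(-535, -167) + 441677) = ((-5 + 11*(1 + 11))/(6*(-550 + 11*(1 + 11))) - 577784)*((-167 - 535) + 441677) = ((-5 + 11*12)/(6*(-550 + 11*12)) - 577784)*(-702 + 441677) = ((-5 + 132)/(6*(-550 + 132)) - 577784)*440975 = ((1/6)*127/(-418) - 577784)*440975 = ((1/6)*(-1/418)*127 - 577784)*440975 = (-127/2508 - 577784)*440975 = -1449082399/2508*440975 = -639009110899025/2508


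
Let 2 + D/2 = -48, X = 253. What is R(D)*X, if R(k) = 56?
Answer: 14168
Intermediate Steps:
D = -100 (D = -4 + 2*(-48) = -4 - 96 = -100)
R(D)*X = 56*253 = 14168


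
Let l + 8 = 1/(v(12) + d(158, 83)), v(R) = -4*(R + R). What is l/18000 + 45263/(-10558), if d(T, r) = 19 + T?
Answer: -33000142513/7696782000 ≈ -4.2875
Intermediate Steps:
v(R) = -8*R
l = -647/81 (l = -8 + 1/(-8*12 + (19 + 158)) = -8 + 1/(-96 + 177) = -8 + 1/81 = -647/81 ≈ -7.9877)
l/18000 + 45263/(-10558) = -647/81/18000 + 45263/(-10558) = -647/81*1/18000 + 45263*(-1/10558) = -647/1458000 - 45263/10558 = -33000142513/7696782000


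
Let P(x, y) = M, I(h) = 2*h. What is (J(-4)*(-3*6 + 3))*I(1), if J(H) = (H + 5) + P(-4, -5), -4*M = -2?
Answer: -45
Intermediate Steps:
M = ½ (M = -¼*(-2) = ½ ≈ 0.50000)
P(x, y) = ½
J(H) = 11/2 + H (J(H) = (H + 5) + ½ = (5 + H) + ½ = 11/2 + H)
(J(-4)*(-3*6 + 3))*I(1) = ((11/2 - 4)*(-3*6 + 3))*(2*1) = (3*(-18 + 3)/2)*2 = ((3/2)*(-15))*2 = -45/2*2 = -45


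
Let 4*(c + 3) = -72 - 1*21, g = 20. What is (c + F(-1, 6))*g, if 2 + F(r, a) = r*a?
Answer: -685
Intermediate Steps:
F(r, a) = -2 + a*r (F(r, a) = -2 + r*a = -2 + a*r)
c = -105/4 (c = -3 + (-72 - 1*21)/4 = -3 + (-72 - 21)/4 = -3 + (¼)*(-93) = -3 - 93/4 = -105/4 ≈ -26.250)
(c + F(-1, 6))*g = (-105/4 + (-2 + 6*(-1)))*20 = (-105/4 + (-2 - 6))*20 = (-105/4 - 8)*20 = -137/4*20 = -685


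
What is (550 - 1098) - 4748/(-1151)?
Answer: -626000/1151 ≈ -543.88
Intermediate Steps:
(550 - 1098) - 4748/(-1151) = -548 - 4748*(-1/1151) = -548 + 4748/1151 = -626000/1151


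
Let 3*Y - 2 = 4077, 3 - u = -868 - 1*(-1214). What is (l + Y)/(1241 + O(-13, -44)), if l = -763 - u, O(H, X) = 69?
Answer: 2819/3930 ≈ 0.71730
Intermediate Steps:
u = -343 (u = 3 - (-868 - 1*(-1214)) = 3 - (-868 + 1214) = 3 - 1*346 = 3 - 346 = -343)
Y = 4079/3 (Y = 2/3 + (1/3)*4077 = 2/3 + 1359 = 4079/3 ≈ 1359.7)
l = -420 (l = -763 - 1*(-343) = -763 + 343 = -420)
(l + Y)/(1241 + O(-13, -44)) = (-420 + 4079/3)/(1241 + 69) = (2819/3)/1310 = (2819/3)*(1/1310) = 2819/3930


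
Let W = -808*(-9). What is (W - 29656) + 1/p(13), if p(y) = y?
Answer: -290991/13 ≈ -22384.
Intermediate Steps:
W = 7272
(W - 29656) + 1/p(13) = (7272 - 29656) + 1/13 = -22384 + 1/13 = -290991/13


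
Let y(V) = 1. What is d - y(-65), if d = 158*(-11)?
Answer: -1739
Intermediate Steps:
d = -1738
d - y(-65) = -1738 - 1*1 = -1738 - 1 = -1739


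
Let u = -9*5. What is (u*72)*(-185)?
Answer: 599400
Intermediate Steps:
u = -45
(u*72)*(-185) = -45*72*(-185) = -3240*(-185) = 599400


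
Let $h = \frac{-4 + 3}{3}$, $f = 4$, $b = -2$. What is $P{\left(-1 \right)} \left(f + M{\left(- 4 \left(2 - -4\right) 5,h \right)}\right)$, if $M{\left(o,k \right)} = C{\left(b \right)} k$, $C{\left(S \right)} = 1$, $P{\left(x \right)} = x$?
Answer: $- \frac{11}{3} \approx -3.6667$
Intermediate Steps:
$h = - \frac{1}{3}$ ($h = \left(-1\right) \frac{1}{3} = - \frac{1}{3} \approx -0.33333$)
$M{\left(o,k \right)} = k$ ($M{\left(o,k \right)} = 1 k = k$)
$P{\left(-1 \right)} \left(f + M{\left(- 4 \left(2 - -4\right) 5,h \right)}\right) = - (4 - \frac{1}{3}) = \left(-1\right) \frac{11}{3} = - \frac{11}{3}$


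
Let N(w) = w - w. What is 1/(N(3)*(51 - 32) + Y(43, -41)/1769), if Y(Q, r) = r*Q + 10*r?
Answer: -1769/2173 ≈ -0.81408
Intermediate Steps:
N(w) = 0
Y(Q, r) = 10*r + Q*r (Y(Q, r) = Q*r + 10*r = 10*r + Q*r)
1/(N(3)*(51 - 32) + Y(43, -41)/1769) = 1/(0*(51 - 32) - 41*(10 + 43)/1769) = 1/(0*19 - 41*53*(1/1769)) = 1/(0 - 2173*1/1769) = 1/(0 - 2173/1769) = 1/(-2173/1769) = -1769/2173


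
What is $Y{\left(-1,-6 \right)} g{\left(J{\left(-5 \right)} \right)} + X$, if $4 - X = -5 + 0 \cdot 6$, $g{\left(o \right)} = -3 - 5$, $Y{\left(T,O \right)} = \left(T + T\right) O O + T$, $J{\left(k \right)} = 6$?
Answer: $593$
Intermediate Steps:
$Y{\left(T,O \right)} = T + 2 T O^{2}$ ($Y{\left(T,O \right)} = 2 T O O + T = 2 O T O + T = 2 T O^{2} + T = T + 2 T O^{2}$)
$g{\left(o \right)} = -8$ ($g{\left(o \right)} = -3 - 5 = -8$)
$X = 9$ ($X = 4 - \left(-5 + 0 \cdot 6\right) = 4 - \left(-5 + 0\right) = 4 - -5 = 4 + 5 = 9$)
$Y{\left(-1,-6 \right)} g{\left(J{\left(-5 \right)} \right)} + X = - (1 + 2 \left(-6\right)^{2}) \left(-8\right) + 9 = - (1 + 2 \cdot 36) \left(-8\right) + 9 = - (1 + 72) \left(-8\right) + 9 = \left(-1\right) 73 \left(-8\right) + 9 = \left(-73\right) \left(-8\right) + 9 = 584 + 9 = 593$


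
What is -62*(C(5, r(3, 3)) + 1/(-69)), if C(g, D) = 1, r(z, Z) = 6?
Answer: -4216/69 ≈ -61.101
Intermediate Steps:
-62*(C(5, r(3, 3)) + 1/(-69)) = -62*(1 + 1/(-69)) = -62*(1 - 1/69) = -62*68/69 = -4216/69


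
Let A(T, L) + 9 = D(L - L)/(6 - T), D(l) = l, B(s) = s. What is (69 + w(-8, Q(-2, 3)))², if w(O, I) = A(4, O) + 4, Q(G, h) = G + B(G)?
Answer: 4096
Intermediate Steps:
Q(G, h) = 2*G (Q(G, h) = G + G = 2*G)
A(T, L) = -9 (A(T, L) = -9 + (L - L)/(6 - T) = -9 + 0/(6 - T) = -9 + 0 = -9)
w(O, I) = -5 (w(O, I) = -9 + 4 = -5)
(69 + w(-8, Q(-2, 3)))² = (69 - 5)² = 64² = 4096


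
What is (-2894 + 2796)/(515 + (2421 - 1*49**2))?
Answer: -98/535 ≈ -0.18318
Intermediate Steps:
(-2894 + 2796)/(515 + (2421 - 1*49**2)) = -98/(515 + (2421 - 1*2401)) = -98/(515 + (2421 - 2401)) = -98/(515 + 20) = -98/535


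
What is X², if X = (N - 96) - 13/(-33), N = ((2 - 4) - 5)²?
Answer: 2365444/1089 ≈ 2172.1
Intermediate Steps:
N = 49 (N = (-2 - 5)² = (-7)² = 49)
X = -1538/33 (X = (49 - 96) - 13/(-33) = -47 - 13*(-1/33) = -47 + 13/33 = -1538/33 ≈ -46.606)
X² = (-1538/33)² = 2365444/1089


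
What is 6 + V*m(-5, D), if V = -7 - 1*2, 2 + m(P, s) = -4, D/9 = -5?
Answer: 60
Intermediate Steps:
D = -45 (D = 9*(-5) = -45)
m(P, s) = -6 (m(P, s) = -2 - 4 = -6)
V = -9 (V = -7 - 2 = -9)
6 + V*m(-5, D) = 6 - 9*(-6) = 6 + 54 = 60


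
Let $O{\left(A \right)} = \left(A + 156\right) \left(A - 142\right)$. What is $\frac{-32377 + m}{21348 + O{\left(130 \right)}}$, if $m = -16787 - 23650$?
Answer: $- \frac{36407}{8958} \approx -4.0642$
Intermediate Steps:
$O{\left(A \right)} = \left(-142 + A\right) \left(156 + A\right)$ ($O{\left(A \right)} = \left(156 + A\right) \left(-142 + A\right) = \left(-142 + A\right) \left(156 + A\right)$)
$m = -40437$
$\frac{-32377 + m}{21348 + O{\left(130 \right)}} = \frac{-32377 - 40437}{21348 + \left(-22152 + 130^{2} + 14 \cdot 130\right)} = - \frac{72814}{21348 + \left(-22152 + 16900 + 1820\right)} = - \frac{72814}{21348 - 3432} = - \frac{72814}{17916} = \left(-72814\right) \frac{1}{17916} = - \frac{36407}{8958}$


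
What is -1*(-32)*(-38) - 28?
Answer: -1244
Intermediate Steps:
-1*(-32)*(-38) - 28 = 32*(-38) - 28 = -1216 - 28 = -1244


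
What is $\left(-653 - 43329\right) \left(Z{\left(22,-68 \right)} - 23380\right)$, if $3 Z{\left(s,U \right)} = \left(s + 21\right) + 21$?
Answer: $\frac{3082082632}{3} \approx 1.0274 \cdot 10^{9}$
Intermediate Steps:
$Z{\left(s,U \right)} = 14 + \frac{s}{3}$ ($Z{\left(s,U \right)} = \frac{\left(s + 21\right) + 21}{3} = \frac{\left(21 + s\right) + 21}{3} = \frac{42 + s}{3} = 14 + \frac{s}{3}$)
$\left(-653 - 43329\right) \left(Z{\left(22,-68 \right)} - 23380\right) = \left(-653 - 43329\right) \left(\left(14 + \frac{1}{3} \cdot 22\right) - 23380\right) = - 43982 \left(\left(14 + \frac{22}{3}\right) - 23380\right) = - 43982 \left(\frac{64}{3} - 23380\right) = \left(-43982\right) \left(- \frac{70076}{3}\right) = \frac{3082082632}{3}$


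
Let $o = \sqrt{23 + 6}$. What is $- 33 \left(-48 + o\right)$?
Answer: $1584 - 33 \sqrt{29} \approx 1406.3$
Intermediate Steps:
$o = \sqrt{29} \approx 5.3852$
$- 33 \left(-48 + o\right) = - 33 \left(-48 + \sqrt{29}\right) = 1584 - 33 \sqrt{29}$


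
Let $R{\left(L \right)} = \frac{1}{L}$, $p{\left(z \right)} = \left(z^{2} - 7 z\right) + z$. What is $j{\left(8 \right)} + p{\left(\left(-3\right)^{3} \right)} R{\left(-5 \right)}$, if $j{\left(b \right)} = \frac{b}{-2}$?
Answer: $- \frac{911}{5} \approx -182.2$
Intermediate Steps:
$p{\left(z \right)} = z^{2} - 6 z$
$j{\left(b \right)} = - \frac{b}{2}$ ($j{\left(b \right)} = b \left(- \frac{1}{2}\right) = - \frac{b}{2}$)
$j{\left(8 \right)} + p{\left(\left(-3\right)^{3} \right)} R{\left(-5 \right)} = \left(- \frac{1}{2}\right) 8 + \frac{\left(-3\right)^{3} \left(-6 + \left(-3\right)^{3}\right)}{-5} = -4 + - 27 \left(-6 - 27\right) \left(- \frac{1}{5}\right) = -4 + \left(-27\right) \left(-33\right) \left(- \frac{1}{5}\right) = -4 + 891 \left(- \frac{1}{5}\right) = -4 - \frac{891}{5} = - \frac{911}{5}$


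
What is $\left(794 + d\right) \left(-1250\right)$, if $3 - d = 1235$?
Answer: $547500$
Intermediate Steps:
$d = -1232$ ($d = 3 - 1235 = -1232$)
$\left(794 + d\right) \left(-1250\right) = \left(794 - 1232\right) \left(-1250\right) = \left(-438\right) \left(-1250\right) = 547500$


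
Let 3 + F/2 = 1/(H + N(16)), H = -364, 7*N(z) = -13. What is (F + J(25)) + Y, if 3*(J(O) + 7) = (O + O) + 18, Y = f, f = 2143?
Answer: 16538896/7683 ≈ 2152.7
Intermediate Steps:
N(z) = -13/7 (N(z) = (⅐)*(-13) = -13/7)
Y = 2143
J(O) = -1 + 2*O/3 (J(O) = -7 + ((O + O) + 18)/3 = -7 + (2*O + 18)/3 = -7 + (18 + 2*O)/3 = -7 + (6 + 2*O/3) = -1 + 2*O/3)
F = -15380/2561 (F = -6 + 2/(-364 - 13/7) = -6 + 2/(-2561/7) = -6 + 2*(-7/2561) = -6 - 14/2561 = -15380/2561 ≈ -6.0055)
(F + J(25)) + Y = (-15380/2561 + (-1 + (⅔)*25)) + 2143 = (-15380/2561 + (-1 + 50/3)) + 2143 = (-15380/2561 + 47/3) + 2143 = 74227/7683 + 2143 = 16538896/7683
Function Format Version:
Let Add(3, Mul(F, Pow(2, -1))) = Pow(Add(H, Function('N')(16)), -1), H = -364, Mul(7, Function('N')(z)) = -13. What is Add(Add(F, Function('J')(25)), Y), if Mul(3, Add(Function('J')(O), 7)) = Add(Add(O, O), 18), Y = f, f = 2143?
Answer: Rational(16538896, 7683) ≈ 2152.7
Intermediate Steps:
Function('N')(z) = Rational(-13, 7) (Function('N')(z) = Mul(Rational(1, 7), -13) = Rational(-13, 7))
Y = 2143
Function('J')(O) = Add(-1, Mul(Rational(2, 3), O)) (Function('J')(O) = Add(-7, Mul(Rational(1, 3), Add(Add(O, O), 18))) = Add(-7, Mul(Rational(1, 3), Add(Mul(2, O), 18))) = Add(-7, Mul(Rational(1, 3), Add(18, Mul(2, O)))) = Add(-7, Add(6, Mul(Rational(2, 3), O))) = Add(-1, Mul(Rational(2, 3), O)))
F = Rational(-15380, 2561) (F = Add(-6, Mul(2, Pow(Add(-364, Rational(-13, 7)), -1))) = Add(-6, Mul(2, Pow(Rational(-2561, 7), -1))) = Add(-6, Mul(2, Rational(-7, 2561))) = Add(-6, Rational(-14, 2561)) = Rational(-15380, 2561) ≈ -6.0055)
Add(Add(F, Function('J')(25)), Y) = Add(Add(Rational(-15380, 2561), Add(-1, Mul(Rational(2, 3), 25))), 2143) = Add(Add(Rational(-15380, 2561), Add(-1, Rational(50, 3))), 2143) = Add(Add(Rational(-15380, 2561), Rational(47, 3)), 2143) = Add(Rational(74227, 7683), 2143) = Rational(16538896, 7683)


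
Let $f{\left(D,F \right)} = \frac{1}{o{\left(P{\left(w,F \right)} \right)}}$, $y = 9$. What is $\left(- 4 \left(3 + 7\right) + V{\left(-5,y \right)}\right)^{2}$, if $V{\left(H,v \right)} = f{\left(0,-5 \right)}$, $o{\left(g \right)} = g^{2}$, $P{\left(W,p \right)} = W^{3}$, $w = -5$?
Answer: $\frac{390623750001}{244140625} \approx 1600.0$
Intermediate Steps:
$f{\left(D,F \right)} = \frac{1}{15625}$ ($f{\left(D,F \right)} = \frac{1}{\left(\left(-5\right)^{3}\right)^{2}} = \frac{1}{\left(-125\right)^{2}} = \frac{1}{15625}$)
$V{\left(H,v \right)} = \frac{1}{15625}$
$\left(- 4 \left(3 + 7\right) + V{\left(-5,y \right)}\right)^{2} = \left(- 4 \left(3 + 7\right) + \frac{1}{15625}\right)^{2} = \left(\left(-4\right) 10 + \frac{1}{15625}\right)^{2} = \left(-40 + \frac{1}{15625}\right)^{2} = \left(- \frac{624999}{15625}\right)^{2} = \frac{390623750001}{244140625}$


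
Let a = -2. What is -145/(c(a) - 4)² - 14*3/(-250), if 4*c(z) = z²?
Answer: -17936/1125 ≈ -15.943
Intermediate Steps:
c(z) = z²/4
-145/(c(a) - 4)² - 14*3/(-250) = -145/((¼)*(-2)² - 4)² - 14*3/(-250) = -145/((¼)*4 - 4)² - 42*(-1/250) = -145/(1 - 4)² + 21/125 = -145/((-3)²) + 21/125 = -145/9 + 21/125 = -17936/1125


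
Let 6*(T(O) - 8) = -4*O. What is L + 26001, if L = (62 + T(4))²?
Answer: 274813/9 ≈ 30535.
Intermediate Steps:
T(O) = 8 - 2*O/3 (T(O) = 8 + (-4*O)/6 = 8 - 2*O/3)
L = 40804/9 (L = (62 + (8 - ⅔*4))² = (62 + (8 - 8/3))² = (62 + 16/3)² = (202/3)² = 40804/9 ≈ 4533.8)
L + 26001 = 40804/9 + 26001 = 274813/9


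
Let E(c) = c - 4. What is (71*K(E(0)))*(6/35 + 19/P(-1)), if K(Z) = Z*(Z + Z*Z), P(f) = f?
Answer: 2245872/35 ≈ 64168.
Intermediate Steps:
E(c) = -4 + c
K(Z) = Z*(Z + Z**2)
(71*K(E(0)))*(6/35 + 19/P(-1)) = (71*((-4 + 0)**2*(1 + (-4 + 0))))*(6/35 + 19/(-1)) = (71*((-4)**2*(1 - 4)))*(6*(1/35) + 19*(-1)) = (71*(16*(-3)))*(6/35 - 19) = (71*(-48))*(-659/35) = -3408*(-659/35) = 2245872/35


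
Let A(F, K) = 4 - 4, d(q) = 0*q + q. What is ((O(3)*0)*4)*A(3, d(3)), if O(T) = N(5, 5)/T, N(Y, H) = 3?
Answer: 0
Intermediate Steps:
d(q) = q (d(q) = 0 + q = q)
O(T) = 3/T
A(F, K) = 0
((O(3)*0)*4)*A(3, d(3)) = (((3/3)*0)*4)*0 = (((3*(⅓))*0)*4)*0 = ((1*0)*4)*0 = (0*4)*0 = 0*0 = 0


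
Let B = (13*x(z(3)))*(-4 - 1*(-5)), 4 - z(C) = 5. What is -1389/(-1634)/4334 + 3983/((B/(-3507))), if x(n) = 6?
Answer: -16486777641449/92062828 ≈ -1.7908e+5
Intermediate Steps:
z(C) = -1 (z(C) = 4 - 1*5 = 4 - 5 = -1)
B = 78 (B = (13*6)*(-4 - 1*(-5)) = 78*(-4 + 5) = 78*1 = 78)
-1389/(-1634)/4334 + 3983/((B/(-3507))) = -1389/(-1634)/4334 + 3983/((78/(-3507))) = -1389*(-1/1634)*(1/4334) + 3983/((78*(-1/3507))) = (1389/1634)*(1/4334) + 3983/(-26/1169) = 1389/7081756 + 3983*(-1169/26) = 1389/7081756 - 4656127/26 = -16486777641449/92062828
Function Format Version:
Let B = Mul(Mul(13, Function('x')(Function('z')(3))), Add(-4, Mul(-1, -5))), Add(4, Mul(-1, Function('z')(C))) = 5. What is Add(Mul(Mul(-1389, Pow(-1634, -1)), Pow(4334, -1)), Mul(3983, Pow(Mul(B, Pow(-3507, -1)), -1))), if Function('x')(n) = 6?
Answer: Rational(-16486777641449, 92062828) ≈ -1.7908e+5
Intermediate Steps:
Function('z')(C) = -1 (Function('z')(C) = Add(4, Mul(-1, 5)) = Add(4, -5) = -1)
B = 78 (B = Mul(Mul(13, 6), Add(-4, Mul(-1, -5))) = Mul(78, Add(-4, 5)) = Mul(78, 1) = 78)
Add(Mul(Mul(-1389, Pow(-1634, -1)), Pow(4334, -1)), Mul(3983, Pow(Mul(B, Pow(-3507, -1)), -1))) = Add(Mul(Mul(-1389, Pow(-1634, -1)), Pow(4334, -1)), Mul(3983, Pow(Mul(78, Pow(-3507, -1)), -1))) = Add(Mul(Mul(-1389, Rational(-1, 1634)), Rational(1, 4334)), Mul(3983, Pow(Mul(78, Rational(-1, 3507)), -1))) = Add(Mul(Rational(1389, 1634), Rational(1, 4334)), Mul(3983, Pow(Rational(-26, 1169), -1))) = Add(Rational(1389, 7081756), Mul(3983, Rational(-1169, 26))) = Add(Rational(1389, 7081756), Rational(-4656127, 26)) = Rational(-16486777641449, 92062828)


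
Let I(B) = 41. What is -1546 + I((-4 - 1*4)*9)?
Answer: -1505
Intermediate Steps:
-1546 + I((-4 - 1*4)*9) = -1546 + 41 = -1505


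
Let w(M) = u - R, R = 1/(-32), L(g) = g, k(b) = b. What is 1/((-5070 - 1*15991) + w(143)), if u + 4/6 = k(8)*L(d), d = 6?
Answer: -96/2017309 ≈ -4.7588e-5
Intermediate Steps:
R = -1/32 ≈ -0.031250
u = 142/3 (u = -⅔ + 8*6 = -⅔ + 48 = 142/3 ≈ 47.333)
w(M) = 4547/96 (w(M) = 142/3 - 1*(-1/32) = 142/3 + 1/32 = 4547/96)
1/((-5070 - 1*15991) + w(143)) = 1/((-5070 - 1*15991) + 4547/96) = 1/((-5070 - 15991) + 4547/96) = 1/(-21061 + 4547/96) = 1/(-2017309/96) = -96/2017309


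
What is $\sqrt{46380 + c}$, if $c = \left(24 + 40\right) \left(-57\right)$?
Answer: $6 \sqrt{1187} \approx 206.72$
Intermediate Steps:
$c = -3648$ ($c = 64 \left(-57\right) = -3648$)
$\sqrt{46380 + c} = \sqrt{46380 - 3648} = \sqrt{42732} = 6 \sqrt{1187}$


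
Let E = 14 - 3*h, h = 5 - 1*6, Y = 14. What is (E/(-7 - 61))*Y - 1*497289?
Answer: -994585/2 ≈ -4.9729e+5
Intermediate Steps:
h = -1 (h = 5 - 6 = -1)
E = 17 (E = 14 - 3*(-1) = 14 + 3 = 17)
(E/(-7 - 61))*Y - 1*497289 = (17/(-7 - 61))*14 - 1*497289 = (17/(-68))*14 - 497289 = -1/68*17*14 - 497289 = -¼*14 - 497289 = -7/2 - 497289 = -994585/2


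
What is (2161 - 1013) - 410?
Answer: 738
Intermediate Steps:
(2161 - 1013) - 410 = 1148 - 410 = 738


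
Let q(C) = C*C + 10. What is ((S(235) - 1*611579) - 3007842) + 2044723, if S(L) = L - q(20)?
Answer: -1574873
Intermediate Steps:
q(C) = 10 + C**2 (q(C) = C**2 + 10 = 10 + C**2)
S(L) = -410 + L (S(L) = L - (10 + 20**2) = L - (10 + 400) = L - 1*410 = L - 410 = -410 + L)
((S(235) - 1*611579) - 3007842) + 2044723 = (((-410 + 235) - 1*611579) - 3007842) + 2044723 = ((-175 - 611579) - 3007842) + 2044723 = (-611754 - 3007842) + 2044723 = -3619596 + 2044723 = -1574873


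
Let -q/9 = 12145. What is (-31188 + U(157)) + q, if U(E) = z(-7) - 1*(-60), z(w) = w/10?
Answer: -1404337/10 ≈ -1.4043e+5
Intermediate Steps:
q = -109305 (q = -9*12145 = -109305)
z(w) = w/10 (z(w) = w*(⅒) = w/10)
U(E) = 593/10 (U(E) = (⅒)*(-7) - 1*(-60) = -7/10 + 60 = 593/10)
(-31188 + U(157)) + q = (-31188 + 593/10) - 109305 = -311287/10 - 109305 = -1404337/10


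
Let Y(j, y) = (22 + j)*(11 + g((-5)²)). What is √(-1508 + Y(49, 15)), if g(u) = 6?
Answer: I*√301 ≈ 17.349*I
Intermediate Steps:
Y(j, y) = 374 + 17*j (Y(j, y) = (22 + j)*(11 + 6) = (22 + j)*17 = 374 + 17*j)
√(-1508 + Y(49, 15)) = √(-1508 + (374 + 17*49)) = √(-1508 + (374 + 833)) = √(-1508 + 1207) = √(-301) = I*√301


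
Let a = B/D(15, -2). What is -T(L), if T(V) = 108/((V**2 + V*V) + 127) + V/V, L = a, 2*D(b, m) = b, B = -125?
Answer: -7115/6143 ≈ -1.1582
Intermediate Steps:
D(b, m) = b/2
a = -50/3 (a = -125/((1/2)*15) = -125/15/2 = -125*2/15 = -50/3 ≈ -16.667)
L = -50/3 ≈ -16.667
T(V) = 1 + 108/(127 + 2*V**2) (T(V) = 108/((V**2 + V**2) + 127) + 1 = 108/(2*V**2 + 127) + 1 = 108/(127 + 2*V**2) + 1 = 1 + 108/(127 + 2*V**2))
-T(L) = -(235 + 2*(-50/3)**2)/(127 + 2*(-50/3)**2) = -(235 + 2*(2500/9))/(127 + 2*(2500/9)) = -(235 + 5000/9)/(127 + 5000/9) = -7115/(6143/9*9) = -9*7115/(6143*9) = -1*7115/6143 = -7115/6143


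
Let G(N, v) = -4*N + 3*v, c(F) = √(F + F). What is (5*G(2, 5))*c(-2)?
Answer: 70*I ≈ 70.0*I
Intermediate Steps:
c(F) = √2*√F (c(F) = √(2*F) = √2*√F)
(5*G(2, 5))*c(-2) = (5*(-4*2 + 3*5))*(√2*√(-2)) = (5*(-8 + 15))*(√2*(I*√2)) = (5*7)*(2*I) = 35*(2*I) = 70*I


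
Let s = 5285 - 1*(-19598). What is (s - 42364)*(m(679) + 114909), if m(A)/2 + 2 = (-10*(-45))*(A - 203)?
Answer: -9497514705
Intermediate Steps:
m(A) = -182704 + 900*A (m(A) = -4 + 2*((-10*(-45))*(A - 203)) = -4 + 2*(450*(-203 + A)) = -4 + 2*(-91350 + 450*A) = -4 + (-182700 + 900*A) = -182704 + 900*A)
s = 24883 (s = 5285 + 19598 = 24883)
(s - 42364)*(m(679) + 114909) = (24883 - 42364)*((-182704 + 900*679) + 114909) = -17481*((-182704 + 611100) + 114909) = -17481*(428396 + 114909) = -17481*543305 = -9497514705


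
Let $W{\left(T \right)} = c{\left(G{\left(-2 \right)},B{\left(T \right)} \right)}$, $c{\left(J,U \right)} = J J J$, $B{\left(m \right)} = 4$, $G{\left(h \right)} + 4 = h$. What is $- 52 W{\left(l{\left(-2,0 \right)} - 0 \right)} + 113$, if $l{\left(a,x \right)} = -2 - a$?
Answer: $11345$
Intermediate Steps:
$G{\left(h \right)} = -4 + h$
$c{\left(J,U \right)} = J^{3}$ ($c{\left(J,U \right)} = J^{2} J = J^{3}$)
$W{\left(T \right)} = -216$ ($W{\left(T \right)} = \left(-4 - 2\right)^{3} = \left(-6\right)^{3} = -216$)
$- 52 W{\left(l{\left(-2,0 \right)} - 0 \right)} + 113 = \left(-52\right) \left(-216\right) + 113 = 11232 + 113 = 11345$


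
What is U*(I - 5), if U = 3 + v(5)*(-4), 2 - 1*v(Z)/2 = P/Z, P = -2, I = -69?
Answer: 5994/5 ≈ 1198.8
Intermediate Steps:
v(Z) = 4 + 4/Z (v(Z) = 4 - (-4)/Z = 4 + 4/Z)
U = -81/5 (U = 3 + (4 + 4/5)*(-4) = 3 + (4 + 4*(⅕))*(-4) = 3 + (4 + ⅘)*(-4) = 3 + (24/5)*(-4) = 3 - 96/5 = -81/5 ≈ -16.200)
U*(I - 5) = -81*(-69 - 5)/5 = -81/5*(-74) = 5994/5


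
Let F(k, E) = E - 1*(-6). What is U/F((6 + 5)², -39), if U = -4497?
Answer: 1499/11 ≈ 136.27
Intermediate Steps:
F(k, E) = 6 + E (F(k, E) = E + 6 = 6 + E)
U/F((6 + 5)², -39) = -4497/(6 - 39) = -4497/(-33) = -4497*(-1/33) = 1499/11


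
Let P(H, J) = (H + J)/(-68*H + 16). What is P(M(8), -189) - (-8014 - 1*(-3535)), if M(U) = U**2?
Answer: 19421069/4336 ≈ 4479.0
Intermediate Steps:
P(H, J) = (H + J)/(16 - 68*H)
P(M(8), -189) - (-8014 - 1*(-3535)) = (-1*8**2 - 1*(-189))/(4*(-4 + 17*8**2)) - (-8014 - 1*(-3535)) = (-1*64 + 189)/(4*(-4 + 17*64)) - (-8014 + 3535) = (-64 + 189)/(4*(-4 + 1088)) - 1*(-4479) = (1/4)*125/1084 + 4479 = (1/4)*(1/1084)*125 + 4479 = 125/4336 + 4479 = 19421069/4336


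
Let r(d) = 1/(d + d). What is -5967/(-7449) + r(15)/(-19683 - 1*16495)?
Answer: 166056829/207299940 ≈ 0.80105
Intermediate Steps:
r(d) = 1/(2*d)
-5967/(-7449) + r(15)/(-19683 - 1*16495) = -5967/(-7449) + ((1/2)/15)/(-19683 - 1*16495) = -5967*(-1/7449) + ((1/2)*(1/15))/(-19683 - 16495) = 153/191 + (1/30)/(-36178) = 153/191 + (1/30)*(-1/36178) = 153/191 - 1/1085340 = 166056829/207299940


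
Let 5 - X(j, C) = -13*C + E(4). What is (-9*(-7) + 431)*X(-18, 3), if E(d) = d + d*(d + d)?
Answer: 3952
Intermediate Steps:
E(d) = d + 2*d**2 (E(d) = d + d*(2*d) = d + 2*d**2)
X(j, C) = -31 + 13*C (X(j, C) = 5 - (-13*C + 4*(1 + 2*4)) = 5 - (-13*C + 4*(1 + 8)) = 5 - (-13*C + 4*9) = 5 - (-13*C + 36) = 5 - (36 - 13*C) = 5 + (-36 + 13*C) = -31 + 13*C)
(-9*(-7) + 431)*X(-18, 3) = (-9*(-7) + 431)*(-31 + 13*3) = (63 + 431)*(-31 + 39) = 494*8 = 3952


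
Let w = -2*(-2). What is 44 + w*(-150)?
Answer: -556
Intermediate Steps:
w = 4
44 + w*(-150) = 44 + 4*(-150) = 44 - 600 = -556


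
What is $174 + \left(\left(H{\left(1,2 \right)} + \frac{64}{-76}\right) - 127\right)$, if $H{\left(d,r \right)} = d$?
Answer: $\frac{896}{19} \approx 47.158$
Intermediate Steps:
$174 + \left(\left(H{\left(1,2 \right)} + \frac{64}{-76}\right) - 127\right) = 174 - \left(126 + \frac{16}{19}\right) = 174 + \left(\left(1 + 64 \left(- \frac{1}{76}\right)\right) - 127\right) = 174 + \left(\left(1 - \frac{16}{19}\right) - 127\right) = 174 + \left(\frac{3}{19} - 127\right) = 174 - \frac{2410}{19} = \frac{896}{19}$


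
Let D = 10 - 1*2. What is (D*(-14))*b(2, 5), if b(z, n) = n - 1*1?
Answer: -448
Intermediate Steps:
b(z, n) = -1 + n (b(z, n) = n - 1 = -1 + n)
D = 8 (D = 10 - 2 = 8)
(D*(-14))*b(2, 5) = (8*(-14))*(-1 + 5) = -112*4 = -448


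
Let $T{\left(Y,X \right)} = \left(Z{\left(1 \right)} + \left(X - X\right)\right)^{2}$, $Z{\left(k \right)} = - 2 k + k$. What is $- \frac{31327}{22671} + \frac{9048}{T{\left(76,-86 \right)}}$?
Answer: $\frac{205095881}{22671} \approx 9046.6$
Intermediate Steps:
$Z{\left(k \right)} = - k$
$T{\left(Y,X \right)} = 1$ ($T{\left(Y,X \right)} = \left(\left(-1\right) 1 + \left(X - X\right)\right)^{2} = \left(-1 + 0\right)^{2} = \left(-1\right)^{2} = 1$)
$- \frac{31327}{22671} + \frac{9048}{T{\left(76,-86 \right)}} = - \frac{31327}{22671} + \frac{9048}{1} = \left(-31327\right) \frac{1}{22671} + 9048 \cdot 1 = - \frac{31327}{22671} + 9048 = \frac{205095881}{22671}$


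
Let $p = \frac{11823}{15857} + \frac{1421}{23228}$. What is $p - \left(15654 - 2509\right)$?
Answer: $- \frac{4841353317979}{368326396} \approx -13144.0$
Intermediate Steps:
$p = \frac{297157441}{368326396}$ ($p = 11823 \cdot \frac{1}{15857} + 1421 \cdot \frac{1}{23228} = \frac{11823}{15857} + \frac{1421}{23228} = \frac{297157441}{368326396} \approx 0.80678$)
$p - \left(15654 - 2509\right) = \frac{297157441}{368326396} - \left(15654 - 2509\right) = \frac{297157441}{368326396} - 13145 = - \frac{4841353317979}{368326396}$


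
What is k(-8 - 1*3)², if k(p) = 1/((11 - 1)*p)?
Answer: 1/12100 ≈ 8.2645e-5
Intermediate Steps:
k(p) = 1/(10*p)
k(-8 - 1*3)² = (1/(10*(-8 - 1*3)))² = (1/(10*(-8 - 3)))² = ((⅒)/(-11))² = ((⅒)*(-1/11))² = (-1/110)² = 1/12100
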